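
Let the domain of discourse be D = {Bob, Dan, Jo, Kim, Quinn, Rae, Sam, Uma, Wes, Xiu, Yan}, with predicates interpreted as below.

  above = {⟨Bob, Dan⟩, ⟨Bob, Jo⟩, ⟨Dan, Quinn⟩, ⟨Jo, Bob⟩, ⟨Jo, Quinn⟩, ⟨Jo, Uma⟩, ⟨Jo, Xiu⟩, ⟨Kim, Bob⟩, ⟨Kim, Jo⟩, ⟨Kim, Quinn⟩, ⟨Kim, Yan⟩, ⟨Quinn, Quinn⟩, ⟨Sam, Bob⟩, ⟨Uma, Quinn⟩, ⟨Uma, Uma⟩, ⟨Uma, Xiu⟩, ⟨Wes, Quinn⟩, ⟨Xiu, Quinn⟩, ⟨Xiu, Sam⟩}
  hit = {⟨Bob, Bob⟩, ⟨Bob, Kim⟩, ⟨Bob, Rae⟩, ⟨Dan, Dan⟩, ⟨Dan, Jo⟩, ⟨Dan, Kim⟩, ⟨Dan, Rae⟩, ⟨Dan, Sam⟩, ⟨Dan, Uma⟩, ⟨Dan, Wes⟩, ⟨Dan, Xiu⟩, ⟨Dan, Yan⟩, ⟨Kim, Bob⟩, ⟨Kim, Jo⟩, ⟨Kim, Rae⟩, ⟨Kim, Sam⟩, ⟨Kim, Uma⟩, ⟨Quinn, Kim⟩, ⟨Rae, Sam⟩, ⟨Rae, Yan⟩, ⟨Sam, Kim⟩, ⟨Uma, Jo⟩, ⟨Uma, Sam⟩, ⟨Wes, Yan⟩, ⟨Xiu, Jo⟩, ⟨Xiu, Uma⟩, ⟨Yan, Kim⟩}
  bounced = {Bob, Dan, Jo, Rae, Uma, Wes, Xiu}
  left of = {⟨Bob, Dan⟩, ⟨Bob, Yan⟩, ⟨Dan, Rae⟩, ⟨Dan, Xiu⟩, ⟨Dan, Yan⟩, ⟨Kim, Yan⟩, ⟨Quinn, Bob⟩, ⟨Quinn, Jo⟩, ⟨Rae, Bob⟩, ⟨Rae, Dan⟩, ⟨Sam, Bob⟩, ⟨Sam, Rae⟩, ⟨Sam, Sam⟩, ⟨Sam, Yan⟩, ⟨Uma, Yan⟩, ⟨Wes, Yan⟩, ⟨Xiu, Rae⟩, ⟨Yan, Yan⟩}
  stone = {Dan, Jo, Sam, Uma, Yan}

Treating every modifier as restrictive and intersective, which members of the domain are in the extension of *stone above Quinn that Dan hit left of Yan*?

{Dan, Uma}

⟦above Quinn⟧ = {x : ⟨x, Quinn⟩ ∈ ⟦above⟧} = {Dan, Jo, Kim, Quinn, Uma, Wes, Xiu}
⟦that Dan hit⟧ = {x : ⟨Dan, x⟩ ∈ ⟦hit⟧} = {Dan, Jo, Kim, Rae, Sam, Uma, Wes, Xiu, Yan}
⟦left of Yan⟧ = {x : ⟨x, Yan⟩ ∈ ⟦left of⟧} = {Bob, Dan, Kim, Sam, Uma, Wes, Yan}
⟦stone⟧ = {Dan, Jo, Sam, Uma, Yan}
… ∩ ⟦above Quinn⟧ = {Dan, Jo, Sam, Uma, Yan} ∩ {Dan, Jo, Kim, Quinn, Uma, Wes, Xiu} = {Dan, Jo, Uma}
… ∩ ⟦that Dan hit⟧ = {Dan, Jo, Uma} ∩ {Dan, Jo, Kim, Rae, Sam, Uma, Wes, Xiu, Yan} = {Dan, Jo, Uma}
… ∩ ⟦left of Yan⟧ = {Dan, Jo, Uma} ∩ {Bob, Dan, Kim, Sam, Uma, Wes, Yan} = {Dan, Uma}
So ⟦stone above Quinn that Dan hit left of Yan⟧ = {Dan, Uma}.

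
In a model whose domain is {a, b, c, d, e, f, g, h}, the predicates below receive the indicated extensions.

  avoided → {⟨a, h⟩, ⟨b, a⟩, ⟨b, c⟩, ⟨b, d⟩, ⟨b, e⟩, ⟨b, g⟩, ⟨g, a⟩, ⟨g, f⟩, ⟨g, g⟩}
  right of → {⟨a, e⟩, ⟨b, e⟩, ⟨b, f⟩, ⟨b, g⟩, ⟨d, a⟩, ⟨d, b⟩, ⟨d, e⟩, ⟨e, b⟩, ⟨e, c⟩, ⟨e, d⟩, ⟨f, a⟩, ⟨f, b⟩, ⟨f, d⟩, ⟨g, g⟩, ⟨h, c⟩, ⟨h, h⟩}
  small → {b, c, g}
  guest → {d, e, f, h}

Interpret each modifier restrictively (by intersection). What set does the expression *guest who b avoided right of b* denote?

⟦who b avoided⟧ = {x : ⟨b, x⟩ ∈ ⟦avoided⟧} = {a, c, d, e, g}
⟦right of b⟧ = {x : ⟨x, b⟩ ∈ ⟦right of⟧} = {d, e, f}
⟦guest⟧ = {d, e, f, h}
… ∩ ⟦who b avoided⟧ = {d, e, f, h} ∩ {a, c, d, e, g} = {d, e}
… ∩ ⟦right of b⟧ = {d, e} ∩ {d, e, f} = {d, e}
So ⟦guest who b avoided right of b⟧ = {d, e}.

{d, e}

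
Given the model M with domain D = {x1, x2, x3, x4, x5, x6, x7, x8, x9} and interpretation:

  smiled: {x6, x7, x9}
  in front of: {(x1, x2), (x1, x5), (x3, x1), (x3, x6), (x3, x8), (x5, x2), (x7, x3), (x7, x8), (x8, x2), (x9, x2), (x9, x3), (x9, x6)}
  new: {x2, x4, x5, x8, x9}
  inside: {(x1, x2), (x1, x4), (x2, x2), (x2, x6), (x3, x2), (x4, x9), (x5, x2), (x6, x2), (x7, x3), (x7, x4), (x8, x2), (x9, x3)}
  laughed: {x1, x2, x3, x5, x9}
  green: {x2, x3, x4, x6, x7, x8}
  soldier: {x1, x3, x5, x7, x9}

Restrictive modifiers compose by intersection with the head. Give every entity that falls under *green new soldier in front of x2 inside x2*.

⟦in front of x2⟧ = {x : ⟨x, x2⟩ ∈ ⟦in front of⟧} = {x1, x5, x8, x9}
⟦inside x2⟧ = {x : ⟨x, x2⟩ ∈ ⟦inside⟧} = {x1, x2, x3, x5, x6, x8}
⟦soldier⟧ = {x1, x3, x5, x7, x9}
… ∩ ⟦in front of x2⟧ = {x1, x3, x5, x7, x9} ∩ {x1, x5, x8, x9} = {x1, x5, x9}
… ∩ ⟦inside x2⟧ = {x1, x5, x9} ∩ {x1, x2, x3, x5, x6, x8} = {x1, x5}
… ∩ ⟦green⟧ = {x1, x5} ∩ {x2, x3, x4, x6, x7, x8} = ∅
… ∩ ⟦new⟧ = ∅ ∩ {x2, x4, x5, x8, x9} = ∅
So ⟦green new soldier in front of x2 inside x2⟧ = ∅.

∅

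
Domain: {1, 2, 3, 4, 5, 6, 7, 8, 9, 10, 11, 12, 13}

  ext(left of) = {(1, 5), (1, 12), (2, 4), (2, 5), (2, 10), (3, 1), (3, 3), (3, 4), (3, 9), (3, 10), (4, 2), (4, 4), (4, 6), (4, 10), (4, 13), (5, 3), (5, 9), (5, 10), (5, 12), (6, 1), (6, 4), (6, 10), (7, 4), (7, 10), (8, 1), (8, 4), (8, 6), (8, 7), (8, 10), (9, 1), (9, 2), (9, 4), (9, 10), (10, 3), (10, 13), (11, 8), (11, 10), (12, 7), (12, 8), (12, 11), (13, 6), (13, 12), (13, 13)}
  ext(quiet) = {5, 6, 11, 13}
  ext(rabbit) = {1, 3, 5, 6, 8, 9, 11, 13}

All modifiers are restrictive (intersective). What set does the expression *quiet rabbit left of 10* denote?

{5, 6, 11}

⟦left of 10⟧ = {x : ⟨x, 10⟩ ∈ ⟦left of⟧} = {2, 3, 4, 5, 6, 7, 8, 9, 11}
⟦rabbit⟧ = {1, 3, 5, 6, 8, 9, 11, 13}
… ∩ ⟦left of 10⟧ = {1, 3, 5, 6, 8, 9, 11, 13} ∩ {2, 3, 4, 5, 6, 7, 8, 9, 11} = {3, 5, 6, 8, 9, 11}
… ∩ ⟦quiet⟧ = {3, 5, 6, 8, 9, 11} ∩ {5, 6, 11, 13} = {5, 6, 11}
So ⟦quiet rabbit left of 10⟧ = {5, 6, 11}.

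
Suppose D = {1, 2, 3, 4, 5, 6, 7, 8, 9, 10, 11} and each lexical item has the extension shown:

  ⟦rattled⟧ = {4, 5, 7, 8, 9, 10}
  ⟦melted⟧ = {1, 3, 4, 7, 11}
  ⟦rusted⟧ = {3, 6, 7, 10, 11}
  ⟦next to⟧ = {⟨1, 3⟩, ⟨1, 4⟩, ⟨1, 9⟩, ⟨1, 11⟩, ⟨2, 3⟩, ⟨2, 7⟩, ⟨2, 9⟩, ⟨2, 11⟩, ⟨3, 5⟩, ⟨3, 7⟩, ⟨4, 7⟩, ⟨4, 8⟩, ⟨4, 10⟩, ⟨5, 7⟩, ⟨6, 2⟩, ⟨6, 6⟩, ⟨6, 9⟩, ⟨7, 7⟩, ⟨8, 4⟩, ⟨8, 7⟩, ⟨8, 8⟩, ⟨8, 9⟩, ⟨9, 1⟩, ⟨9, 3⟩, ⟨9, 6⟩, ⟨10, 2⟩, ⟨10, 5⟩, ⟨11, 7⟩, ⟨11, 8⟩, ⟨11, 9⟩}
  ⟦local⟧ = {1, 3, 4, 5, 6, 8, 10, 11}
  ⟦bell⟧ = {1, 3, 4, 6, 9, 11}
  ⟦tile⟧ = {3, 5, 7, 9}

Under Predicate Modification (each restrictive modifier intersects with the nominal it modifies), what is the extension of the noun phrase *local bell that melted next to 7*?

⟦that melted⟧ = ⟦melted⟧ = {1, 3, 4, 7, 11}
⟦next to 7⟧ = {x : ⟨x, 7⟩ ∈ ⟦next to⟧} = {2, 3, 4, 5, 7, 8, 11}
⟦bell⟧ = {1, 3, 4, 6, 9, 11}
… ∩ ⟦that melted⟧ = {1, 3, 4, 6, 9, 11} ∩ {1, 3, 4, 7, 11} = {1, 3, 4, 11}
… ∩ ⟦next to 7⟧ = {1, 3, 4, 11} ∩ {2, 3, 4, 5, 7, 8, 11} = {3, 4, 11}
… ∩ ⟦local⟧ = {3, 4, 11} ∩ {1, 3, 4, 5, 6, 8, 10, 11} = {3, 4, 11}
So ⟦local bell that melted next to 7⟧ = {3, 4, 11}.

{3, 4, 11}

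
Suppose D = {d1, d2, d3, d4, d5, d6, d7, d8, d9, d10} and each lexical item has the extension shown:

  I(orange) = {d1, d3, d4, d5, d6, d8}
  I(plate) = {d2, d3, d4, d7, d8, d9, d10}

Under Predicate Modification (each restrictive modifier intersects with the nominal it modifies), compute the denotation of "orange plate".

⟦plate⟧ = {d2, d3, d4, d7, d8, d9, d10}
… ∩ ⟦orange⟧ = {d2, d3, d4, d7, d8, d9, d10} ∩ {d1, d3, d4, d5, d6, d8} = {d3, d4, d8}
So ⟦orange plate⟧ = {d3, d4, d8}.

{d3, d4, d8}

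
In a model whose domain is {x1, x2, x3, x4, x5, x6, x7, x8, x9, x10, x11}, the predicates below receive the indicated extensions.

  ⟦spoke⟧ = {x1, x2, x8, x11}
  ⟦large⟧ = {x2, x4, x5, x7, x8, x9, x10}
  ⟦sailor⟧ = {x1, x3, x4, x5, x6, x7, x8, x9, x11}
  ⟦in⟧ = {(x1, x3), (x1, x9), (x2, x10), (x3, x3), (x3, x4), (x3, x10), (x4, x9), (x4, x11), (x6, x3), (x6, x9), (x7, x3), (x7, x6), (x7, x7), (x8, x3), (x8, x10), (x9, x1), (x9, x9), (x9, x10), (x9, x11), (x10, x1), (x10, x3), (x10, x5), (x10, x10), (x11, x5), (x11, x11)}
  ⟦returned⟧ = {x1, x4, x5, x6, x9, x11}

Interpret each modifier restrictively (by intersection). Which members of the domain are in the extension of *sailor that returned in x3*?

{x1, x6}

⟦that returned⟧ = ⟦returned⟧ = {x1, x4, x5, x6, x9, x11}
⟦in x3⟧ = {x : ⟨x, x3⟩ ∈ ⟦in⟧} = {x1, x3, x6, x7, x8, x10}
⟦sailor⟧ = {x1, x3, x4, x5, x6, x7, x8, x9, x11}
… ∩ ⟦that returned⟧ = {x1, x3, x4, x5, x6, x7, x8, x9, x11} ∩ {x1, x4, x5, x6, x9, x11} = {x1, x4, x5, x6, x9, x11}
… ∩ ⟦in x3⟧ = {x1, x4, x5, x6, x9, x11} ∩ {x1, x3, x6, x7, x8, x10} = {x1, x6}
So ⟦sailor that returned in x3⟧ = {x1, x6}.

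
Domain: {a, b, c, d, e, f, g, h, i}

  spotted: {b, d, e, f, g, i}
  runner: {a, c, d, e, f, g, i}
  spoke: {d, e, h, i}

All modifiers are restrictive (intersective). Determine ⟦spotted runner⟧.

⟦runner⟧ = {a, c, d, e, f, g, i}
… ∩ ⟦spotted⟧ = {a, c, d, e, f, g, i} ∩ {b, d, e, f, g, i} = {d, e, f, g, i}
So ⟦spotted runner⟧ = {d, e, f, g, i}.

{d, e, f, g, i}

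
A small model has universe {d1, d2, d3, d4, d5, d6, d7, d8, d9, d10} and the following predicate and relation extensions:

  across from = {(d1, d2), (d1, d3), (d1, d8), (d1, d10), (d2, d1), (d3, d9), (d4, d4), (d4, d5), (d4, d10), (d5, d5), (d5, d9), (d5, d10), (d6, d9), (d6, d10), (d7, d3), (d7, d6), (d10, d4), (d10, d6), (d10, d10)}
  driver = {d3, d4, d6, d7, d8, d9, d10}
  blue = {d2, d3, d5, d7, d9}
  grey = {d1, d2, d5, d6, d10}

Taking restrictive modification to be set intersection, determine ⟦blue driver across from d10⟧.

⟦across from d10⟧ = {x : ⟨x, d10⟩ ∈ ⟦across from⟧} = {d1, d4, d5, d6, d10}
⟦driver⟧ = {d3, d4, d6, d7, d8, d9, d10}
… ∩ ⟦across from d10⟧ = {d3, d4, d6, d7, d8, d9, d10} ∩ {d1, d4, d5, d6, d10} = {d4, d6, d10}
… ∩ ⟦blue⟧ = {d4, d6, d10} ∩ {d2, d3, d5, d7, d9} = ∅
So ⟦blue driver across from d10⟧ = { }.

{ }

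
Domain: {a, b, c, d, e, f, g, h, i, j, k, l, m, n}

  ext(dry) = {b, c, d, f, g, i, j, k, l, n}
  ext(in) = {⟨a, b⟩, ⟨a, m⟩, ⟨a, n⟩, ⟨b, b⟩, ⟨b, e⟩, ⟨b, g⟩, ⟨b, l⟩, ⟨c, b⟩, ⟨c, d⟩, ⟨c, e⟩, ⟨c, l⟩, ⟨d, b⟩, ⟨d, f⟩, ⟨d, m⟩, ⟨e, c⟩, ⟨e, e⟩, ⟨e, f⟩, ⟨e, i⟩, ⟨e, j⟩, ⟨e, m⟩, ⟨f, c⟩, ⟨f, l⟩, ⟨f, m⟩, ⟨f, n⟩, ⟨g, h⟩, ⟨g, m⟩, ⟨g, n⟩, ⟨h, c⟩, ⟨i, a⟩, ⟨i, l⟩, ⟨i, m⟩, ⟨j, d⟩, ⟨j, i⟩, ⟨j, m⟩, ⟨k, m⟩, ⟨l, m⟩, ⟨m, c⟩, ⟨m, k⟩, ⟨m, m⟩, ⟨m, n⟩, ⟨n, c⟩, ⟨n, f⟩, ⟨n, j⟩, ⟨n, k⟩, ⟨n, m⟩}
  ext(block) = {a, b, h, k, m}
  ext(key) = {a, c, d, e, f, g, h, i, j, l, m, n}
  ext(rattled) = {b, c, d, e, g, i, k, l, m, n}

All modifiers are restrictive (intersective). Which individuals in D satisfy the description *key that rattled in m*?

{d, e, g, i, l, m, n}

⟦that rattled⟧ = ⟦rattled⟧ = {b, c, d, e, g, i, k, l, m, n}
⟦in m⟧ = {x : ⟨x, m⟩ ∈ ⟦in⟧} = {a, d, e, f, g, i, j, k, l, m, n}
⟦key⟧ = {a, c, d, e, f, g, h, i, j, l, m, n}
… ∩ ⟦that rattled⟧ = {a, c, d, e, f, g, h, i, j, l, m, n} ∩ {b, c, d, e, g, i, k, l, m, n} = {c, d, e, g, i, l, m, n}
… ∩ ⟦in m⟧ = {c, d, e, g, i, l, m, n} ∩ {a, d, e, f, g, i, j, k, l, m, n} = {d, e, g, i, l, m, n}
So ⟦key that rattled in m⟧ = {d, e, g, i, l, m, n}.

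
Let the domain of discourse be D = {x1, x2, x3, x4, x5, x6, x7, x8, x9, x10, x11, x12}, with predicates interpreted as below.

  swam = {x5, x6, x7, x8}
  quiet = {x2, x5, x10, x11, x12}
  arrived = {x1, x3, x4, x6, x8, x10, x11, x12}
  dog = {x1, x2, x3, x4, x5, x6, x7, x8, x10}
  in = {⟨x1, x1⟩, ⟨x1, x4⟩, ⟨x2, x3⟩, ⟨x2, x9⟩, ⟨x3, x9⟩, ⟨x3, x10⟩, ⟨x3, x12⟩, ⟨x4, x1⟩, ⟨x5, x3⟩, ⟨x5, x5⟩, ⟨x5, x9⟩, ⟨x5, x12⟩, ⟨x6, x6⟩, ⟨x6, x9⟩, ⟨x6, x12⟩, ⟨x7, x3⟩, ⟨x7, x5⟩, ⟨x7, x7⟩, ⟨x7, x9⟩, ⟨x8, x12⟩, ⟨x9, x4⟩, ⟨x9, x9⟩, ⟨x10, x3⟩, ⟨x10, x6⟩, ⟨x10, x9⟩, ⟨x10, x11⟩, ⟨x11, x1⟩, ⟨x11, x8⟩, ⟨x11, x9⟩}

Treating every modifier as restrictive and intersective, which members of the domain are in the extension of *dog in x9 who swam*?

⟦in x9⟧ = {x : ⟨x, x9⟩ ∈ ⟦in⟧} = {x2, x3, x5, x6, x7, x9, x10, x11}
⟦who swam⟧ = ⟦swam⟧ = {x5, x6, x7, x8}
⟦dog⟧ = {x1, x2, x3, x4, x5, x6, x7, x8, x10}
… ∩ ⟦in x9⟧ = {x1, x2, x3, x4, x5, x6, x7, x8, x10} ∩ {x2, x3, x5, x6, x7, x9, x10, x11} = {x2, x3, x5, x6, x7, x10}
… ∩ ⟦who swam⟧ = {x2, x3, x5, x6, x7, x10} ∩ {x5, x6, x7, x8} = {x5, x6, x7}
So ⟦dog in x9 who swam⟧ = {x5, x6, x7}.

{x5, x6, x7}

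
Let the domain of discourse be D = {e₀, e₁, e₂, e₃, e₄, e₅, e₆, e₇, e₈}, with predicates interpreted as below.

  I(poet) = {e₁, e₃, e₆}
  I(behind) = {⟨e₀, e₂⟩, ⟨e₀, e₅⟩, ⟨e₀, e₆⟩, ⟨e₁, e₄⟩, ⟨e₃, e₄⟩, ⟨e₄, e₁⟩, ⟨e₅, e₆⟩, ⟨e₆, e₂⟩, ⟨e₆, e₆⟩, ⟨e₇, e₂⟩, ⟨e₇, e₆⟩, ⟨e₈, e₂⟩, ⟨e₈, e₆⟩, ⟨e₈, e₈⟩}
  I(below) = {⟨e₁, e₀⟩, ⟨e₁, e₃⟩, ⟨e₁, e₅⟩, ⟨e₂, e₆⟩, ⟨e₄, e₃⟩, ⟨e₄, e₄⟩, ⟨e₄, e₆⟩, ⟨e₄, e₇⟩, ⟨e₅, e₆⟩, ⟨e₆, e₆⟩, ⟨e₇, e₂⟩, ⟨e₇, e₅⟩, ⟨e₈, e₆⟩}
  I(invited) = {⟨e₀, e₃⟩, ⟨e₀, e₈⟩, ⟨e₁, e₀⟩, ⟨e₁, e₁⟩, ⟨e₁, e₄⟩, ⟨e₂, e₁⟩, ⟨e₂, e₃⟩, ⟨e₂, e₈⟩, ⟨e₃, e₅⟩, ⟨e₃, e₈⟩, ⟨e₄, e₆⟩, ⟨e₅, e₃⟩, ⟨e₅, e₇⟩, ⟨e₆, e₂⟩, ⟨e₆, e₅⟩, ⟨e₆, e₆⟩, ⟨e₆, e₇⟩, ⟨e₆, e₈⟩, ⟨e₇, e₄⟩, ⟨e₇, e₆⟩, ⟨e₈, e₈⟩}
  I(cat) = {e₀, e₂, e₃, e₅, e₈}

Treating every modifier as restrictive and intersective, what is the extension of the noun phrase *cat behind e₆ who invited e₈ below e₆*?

⟦behind e₆⟧ = {x : ⟨x, e₆⟩ ∈ ⟦behind⟧} = {e₀, e₅, e₆, e₇, e₈}
⟦who invited e₈⟧ = {x : ⟨x, e₈⟩ ∈ ⟦invited⟧} = {e₀, e₂, e₃, e₆, e₈}
⟦below e₆⟧ = {x : ⟨x, e₆⟩ ∈ ⟦below⟧} = {e₂, e₄, e₅, e₆, e₈}
⟦cat⟧ = {e₀, e₂, e₃, e₅, e₈}
… ∩ ⟦behind e₆⟧ = {e₀, e₂, e₃, e₅, e₈} ∩ {e₀, e₅, e₆, e₇, e₈} = {e₀, e₅, e₈}
… ∩ ⟦who invited e₈⟧ = {e₀, e₅, e₈} ∩ {e₀, e₂, e₃, e₆, e₈} = {e₀, e₈}
… ∩ ⟦below e₆⟧ = {e₀, e₈} ∩ {e₂, e₄, e₅, e₆, e₈} = {e₈}
So ⟦cat behind e₆ who invited e₈ below e₆⟧ = {e₈}.

{e₈}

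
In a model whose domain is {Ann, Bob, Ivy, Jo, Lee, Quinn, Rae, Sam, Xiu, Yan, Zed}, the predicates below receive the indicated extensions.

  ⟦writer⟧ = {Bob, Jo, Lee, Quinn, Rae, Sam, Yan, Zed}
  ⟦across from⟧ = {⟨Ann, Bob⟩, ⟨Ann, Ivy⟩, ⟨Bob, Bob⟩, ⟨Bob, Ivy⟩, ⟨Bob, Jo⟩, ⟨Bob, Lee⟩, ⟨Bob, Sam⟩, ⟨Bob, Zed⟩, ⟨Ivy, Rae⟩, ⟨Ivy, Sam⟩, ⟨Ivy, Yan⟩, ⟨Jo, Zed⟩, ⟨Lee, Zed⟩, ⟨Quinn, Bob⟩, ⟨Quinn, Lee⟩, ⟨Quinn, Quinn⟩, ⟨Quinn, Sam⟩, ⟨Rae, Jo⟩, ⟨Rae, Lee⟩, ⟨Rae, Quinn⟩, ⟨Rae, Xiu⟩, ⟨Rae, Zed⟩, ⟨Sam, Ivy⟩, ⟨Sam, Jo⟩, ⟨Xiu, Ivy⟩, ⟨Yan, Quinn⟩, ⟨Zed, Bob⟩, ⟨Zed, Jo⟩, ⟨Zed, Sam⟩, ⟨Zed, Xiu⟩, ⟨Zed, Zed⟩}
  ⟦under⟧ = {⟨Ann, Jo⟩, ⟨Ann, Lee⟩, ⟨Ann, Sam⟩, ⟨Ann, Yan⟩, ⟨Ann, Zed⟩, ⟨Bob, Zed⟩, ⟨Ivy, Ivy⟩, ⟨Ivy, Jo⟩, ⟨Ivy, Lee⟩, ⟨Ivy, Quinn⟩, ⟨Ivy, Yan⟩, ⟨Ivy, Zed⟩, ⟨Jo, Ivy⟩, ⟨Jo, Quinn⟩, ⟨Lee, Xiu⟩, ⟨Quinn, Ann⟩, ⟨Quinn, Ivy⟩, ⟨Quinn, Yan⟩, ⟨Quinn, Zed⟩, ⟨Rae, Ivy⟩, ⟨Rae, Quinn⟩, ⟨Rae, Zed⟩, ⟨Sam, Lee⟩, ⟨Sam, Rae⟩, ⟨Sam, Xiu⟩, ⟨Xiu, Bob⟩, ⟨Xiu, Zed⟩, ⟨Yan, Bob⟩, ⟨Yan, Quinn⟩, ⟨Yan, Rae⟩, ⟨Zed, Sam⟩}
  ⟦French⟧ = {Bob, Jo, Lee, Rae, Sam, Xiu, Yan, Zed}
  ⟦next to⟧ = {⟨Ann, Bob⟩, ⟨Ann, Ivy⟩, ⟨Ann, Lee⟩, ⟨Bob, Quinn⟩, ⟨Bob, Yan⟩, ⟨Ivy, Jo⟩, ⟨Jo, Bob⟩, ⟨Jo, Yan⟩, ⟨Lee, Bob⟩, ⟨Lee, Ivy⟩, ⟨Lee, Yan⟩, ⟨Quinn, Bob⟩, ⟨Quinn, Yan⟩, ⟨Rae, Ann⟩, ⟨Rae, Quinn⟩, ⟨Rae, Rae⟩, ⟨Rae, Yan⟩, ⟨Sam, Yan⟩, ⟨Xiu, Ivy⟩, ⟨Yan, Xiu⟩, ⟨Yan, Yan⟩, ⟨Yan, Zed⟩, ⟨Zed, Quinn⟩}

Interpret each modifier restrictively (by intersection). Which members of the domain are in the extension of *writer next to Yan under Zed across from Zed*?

{Bob, Rae}

⟦next to Yan⟧ = {x : ⟨x, Yan⟩ ∈ ⟦next to⟧} = {Bob, Jo, Lee, Quinn, Rae, Sam, Yan}
⟦under Zed⟧ = {x : ⟨x, Zed⟩ ∈ ⟦under⟧} = {Ann, Bob, Ivy, Quinn, Rae, Xiu}
⟦across from Zed⟧ = {x : ⟨x, Zed⟩ ∈ ⟦across from⟧} = {Bob, Jo, Lee, Rae, Zed}
⟦writer⟧ = {Bob, Jo, Lee, Quinn, Rae, Sam, Yan, Zed}
… ∩ ⟦next to Yan⟧ = {Bob, Jo, Lee, Quinn, Rae, Sam, Yan, Zed} ∩ {Bob, Jo, Lee, Quinn, Rae, Sam, Yan} = {Bob, Jo, Lee, Quinn, Rae, Sam, Yan}
… ∩ ⟦under Zed⟧ = {Bob, Jo, Lee, Quinn, Rae, Sam, Yan} ∩ {Ann, Bob, Ivy, Quinn, Rae, Xiu} = {Bob, Quinn, Rae}
… ∩ ⟦across from Zed⟧ = {Bob, Quinn, Rae} ∩ {Bob, Jo, Lee, Rae, Zed} = {Bob, Rae}
So ⟦writer next to Yan under Zed across from Zed⟧ = {Bob, Rae}.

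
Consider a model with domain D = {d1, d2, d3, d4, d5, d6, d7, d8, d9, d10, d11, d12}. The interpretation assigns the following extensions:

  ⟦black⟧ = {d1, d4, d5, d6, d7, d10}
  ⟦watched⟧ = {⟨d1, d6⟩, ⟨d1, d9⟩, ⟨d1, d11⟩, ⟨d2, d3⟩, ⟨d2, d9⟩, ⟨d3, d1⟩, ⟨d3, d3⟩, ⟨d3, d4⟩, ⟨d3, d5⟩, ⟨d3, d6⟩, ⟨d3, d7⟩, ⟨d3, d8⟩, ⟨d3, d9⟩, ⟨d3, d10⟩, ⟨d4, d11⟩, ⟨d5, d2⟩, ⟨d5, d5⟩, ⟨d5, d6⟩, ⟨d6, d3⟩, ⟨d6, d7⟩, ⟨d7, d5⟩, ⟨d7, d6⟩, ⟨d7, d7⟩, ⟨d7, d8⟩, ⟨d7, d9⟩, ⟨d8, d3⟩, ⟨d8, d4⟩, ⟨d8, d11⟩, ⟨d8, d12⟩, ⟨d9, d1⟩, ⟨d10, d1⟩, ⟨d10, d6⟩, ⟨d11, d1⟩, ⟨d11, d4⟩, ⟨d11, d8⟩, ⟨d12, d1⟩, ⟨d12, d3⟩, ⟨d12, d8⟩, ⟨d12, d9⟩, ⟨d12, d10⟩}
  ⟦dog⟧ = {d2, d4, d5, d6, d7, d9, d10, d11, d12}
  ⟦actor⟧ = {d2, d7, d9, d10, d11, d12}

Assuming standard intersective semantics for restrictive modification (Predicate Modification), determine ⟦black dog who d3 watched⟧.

⟦who d3 watched⟧ = {x : ⟨d3, x⟩ ∈ ⟦watched⟧} = {d1, d3, d4, d5, d6, d7, d8, d9, d10}
⟦dog⟧ = {d2, d4, d5, d6, d7, d9, d10, d11, d12}
… ∩ ⟦who d3 watched⟧ = {d2, d4, d5, d6, d7, d9, d10, d11, d12} ∩ {d1, d3, d4, d5, d6, d7, d8, d9, d10} = {d4, d5, d6, d7, d9, d10}
… ∩ ⟦black⟧ = {d4, d5, d6, d7, d9, d10} ∩ {d1, d4, d5, d6, d7, d10} = {d4, d5, d6, d7, d10}
So ⟦black dog who d3 watched⟧ = {d4, d5, d6, d7, d10}.

{d4, d5, d6, d7, d10}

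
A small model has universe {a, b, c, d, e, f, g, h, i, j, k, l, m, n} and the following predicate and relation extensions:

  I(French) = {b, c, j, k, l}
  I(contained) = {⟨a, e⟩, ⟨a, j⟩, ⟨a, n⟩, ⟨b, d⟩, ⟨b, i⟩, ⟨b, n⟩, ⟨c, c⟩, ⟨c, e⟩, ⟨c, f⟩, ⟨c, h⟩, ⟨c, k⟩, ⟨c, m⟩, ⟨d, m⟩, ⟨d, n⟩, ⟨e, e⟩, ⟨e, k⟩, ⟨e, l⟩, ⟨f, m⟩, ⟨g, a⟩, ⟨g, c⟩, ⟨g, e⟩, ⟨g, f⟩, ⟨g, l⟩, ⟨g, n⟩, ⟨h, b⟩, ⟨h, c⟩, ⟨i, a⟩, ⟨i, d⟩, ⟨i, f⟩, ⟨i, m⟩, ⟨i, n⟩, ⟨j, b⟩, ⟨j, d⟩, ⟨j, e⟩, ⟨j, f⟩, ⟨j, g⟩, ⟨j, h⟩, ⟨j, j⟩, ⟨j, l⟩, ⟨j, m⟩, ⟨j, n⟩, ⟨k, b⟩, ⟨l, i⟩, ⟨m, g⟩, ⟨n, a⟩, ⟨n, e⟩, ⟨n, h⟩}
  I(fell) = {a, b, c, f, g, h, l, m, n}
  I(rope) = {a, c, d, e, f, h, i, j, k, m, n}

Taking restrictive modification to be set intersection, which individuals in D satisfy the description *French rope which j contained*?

{j}

⟦which j contained⟧ = {x : ⟨j, x⟩ ∈ ⟦contained⟧} = {b, d, e, f, g, h, j, l, m, n}
⟦rope⟧ = {a, c, d, e, f, h, i, j, k, m, n}
… ∩ ⟦which j contained⟧ = {a, c, d, e, f, h, i, j, k, m, n} ∩ {b, d, e, f, g, h, j, l, m, n} = {d, e, f, h, j, m, n}
… ∩ ⟦French⟧ = {d, e, f, h, j, m, n} ∩ {b, c, j, k, l} = {j}
So ⟦French rope which j contained⟧ = {j}.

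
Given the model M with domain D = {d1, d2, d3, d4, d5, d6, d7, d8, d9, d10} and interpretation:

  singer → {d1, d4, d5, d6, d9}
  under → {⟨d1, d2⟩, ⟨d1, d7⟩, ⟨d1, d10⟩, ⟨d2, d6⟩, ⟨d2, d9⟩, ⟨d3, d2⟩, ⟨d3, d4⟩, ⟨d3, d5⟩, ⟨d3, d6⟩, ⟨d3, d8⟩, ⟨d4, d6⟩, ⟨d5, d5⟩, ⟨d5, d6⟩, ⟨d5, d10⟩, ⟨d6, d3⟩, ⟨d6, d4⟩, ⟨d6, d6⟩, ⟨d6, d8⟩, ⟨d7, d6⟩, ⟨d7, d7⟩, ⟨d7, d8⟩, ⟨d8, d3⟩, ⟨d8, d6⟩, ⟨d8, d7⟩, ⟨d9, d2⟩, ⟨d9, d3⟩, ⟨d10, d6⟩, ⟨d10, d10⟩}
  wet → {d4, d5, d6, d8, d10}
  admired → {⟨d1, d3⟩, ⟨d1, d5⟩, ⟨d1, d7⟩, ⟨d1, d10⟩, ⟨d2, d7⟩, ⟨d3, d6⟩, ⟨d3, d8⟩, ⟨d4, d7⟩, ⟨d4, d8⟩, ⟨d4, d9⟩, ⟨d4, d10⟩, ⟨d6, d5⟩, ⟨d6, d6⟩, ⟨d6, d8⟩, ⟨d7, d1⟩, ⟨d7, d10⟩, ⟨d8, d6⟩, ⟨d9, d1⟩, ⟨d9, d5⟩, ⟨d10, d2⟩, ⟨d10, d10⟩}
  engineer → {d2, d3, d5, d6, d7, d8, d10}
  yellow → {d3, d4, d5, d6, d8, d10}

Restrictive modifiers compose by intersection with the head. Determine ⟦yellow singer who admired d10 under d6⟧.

{d4}

⟦who admired d10⟧ = {x : ⟨x, d10⟩ ∈ ⟦admired⟧} = {d1, d4, d7, d10}
⟦under d6⟧ = {x : ⟨x, d6⟩ ∈ ⟦under⟧} = {d2, d3, d4, d5, d6, d7, d8, d10}
⟦singer⟧ = {d1, d4, d5, d6, d9}
… ∩ ⟦who admired d10⟧ = {d1, d4, d5, d6, d9} ∩ {d1, d4, d7, d10} = {d1, d4}
… ∩ ⟦under d6⟧ = {d1, d4} ∩ {d2, d3, d4, d5, d6, d7, d8, d10} = {d4}
… ∩ ⟦yellow⟧ = {d4} ∩ {d3, d4, d5, d6, d8, d10} = {d4}
So ⟦yellow singer who admired d10 under d6⟧ = {d4}.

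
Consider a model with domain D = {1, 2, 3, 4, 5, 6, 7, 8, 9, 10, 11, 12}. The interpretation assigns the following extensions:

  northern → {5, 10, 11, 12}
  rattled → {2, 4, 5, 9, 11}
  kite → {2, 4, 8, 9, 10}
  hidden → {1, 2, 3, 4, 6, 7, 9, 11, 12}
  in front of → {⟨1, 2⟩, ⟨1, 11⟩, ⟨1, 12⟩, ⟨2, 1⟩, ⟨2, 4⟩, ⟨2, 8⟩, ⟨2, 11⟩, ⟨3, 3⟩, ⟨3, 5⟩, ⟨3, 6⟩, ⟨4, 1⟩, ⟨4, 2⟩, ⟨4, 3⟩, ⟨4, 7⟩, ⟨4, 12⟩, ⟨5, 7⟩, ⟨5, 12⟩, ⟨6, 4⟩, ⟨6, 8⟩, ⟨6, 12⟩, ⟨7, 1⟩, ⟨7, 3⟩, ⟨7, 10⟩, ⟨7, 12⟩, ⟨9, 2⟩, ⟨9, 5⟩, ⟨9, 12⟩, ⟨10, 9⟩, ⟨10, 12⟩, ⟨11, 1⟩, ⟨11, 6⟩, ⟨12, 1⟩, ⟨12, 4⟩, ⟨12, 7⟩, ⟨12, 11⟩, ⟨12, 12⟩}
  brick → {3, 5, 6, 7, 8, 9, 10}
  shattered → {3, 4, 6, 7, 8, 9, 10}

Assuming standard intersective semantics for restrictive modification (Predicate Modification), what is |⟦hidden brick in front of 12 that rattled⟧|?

⟦in front of 12⟧ = {x : ⟨x, 12⟩ ∈ ⟦in front of⟧} = {1, 4, 5, 6, 7, 9, 10, 12}
⟦that rattled⟧ = ⟦rattled⟧ = {2, 4, 5, 9, 11}
⟦brick⟧ = {3, 5, 6, 7, 8, 9, 10}
… ∩ ⟦in front of 12⟧ = {3, 5, 6, 7, 8, 9, 10} ∩ {1, 4, 5, 6, 7, 9, 10, 12} = {5, 6, 7, 9, 10}
… ∩ ⟦that rattled⟧ = {5, 6, 7, 9, 10} ∩ {2, 4, 5, 9, 11} = {5, 9}
… ∩ ⟦hidden⟧ = {5, 9} ∩ {1, 2, 3, 4, 6, 7, 9, 11, 12} = {9}
⟦hidden brick in front of 12 that rattled⟧ = {9}, so the cardinality is 1.

1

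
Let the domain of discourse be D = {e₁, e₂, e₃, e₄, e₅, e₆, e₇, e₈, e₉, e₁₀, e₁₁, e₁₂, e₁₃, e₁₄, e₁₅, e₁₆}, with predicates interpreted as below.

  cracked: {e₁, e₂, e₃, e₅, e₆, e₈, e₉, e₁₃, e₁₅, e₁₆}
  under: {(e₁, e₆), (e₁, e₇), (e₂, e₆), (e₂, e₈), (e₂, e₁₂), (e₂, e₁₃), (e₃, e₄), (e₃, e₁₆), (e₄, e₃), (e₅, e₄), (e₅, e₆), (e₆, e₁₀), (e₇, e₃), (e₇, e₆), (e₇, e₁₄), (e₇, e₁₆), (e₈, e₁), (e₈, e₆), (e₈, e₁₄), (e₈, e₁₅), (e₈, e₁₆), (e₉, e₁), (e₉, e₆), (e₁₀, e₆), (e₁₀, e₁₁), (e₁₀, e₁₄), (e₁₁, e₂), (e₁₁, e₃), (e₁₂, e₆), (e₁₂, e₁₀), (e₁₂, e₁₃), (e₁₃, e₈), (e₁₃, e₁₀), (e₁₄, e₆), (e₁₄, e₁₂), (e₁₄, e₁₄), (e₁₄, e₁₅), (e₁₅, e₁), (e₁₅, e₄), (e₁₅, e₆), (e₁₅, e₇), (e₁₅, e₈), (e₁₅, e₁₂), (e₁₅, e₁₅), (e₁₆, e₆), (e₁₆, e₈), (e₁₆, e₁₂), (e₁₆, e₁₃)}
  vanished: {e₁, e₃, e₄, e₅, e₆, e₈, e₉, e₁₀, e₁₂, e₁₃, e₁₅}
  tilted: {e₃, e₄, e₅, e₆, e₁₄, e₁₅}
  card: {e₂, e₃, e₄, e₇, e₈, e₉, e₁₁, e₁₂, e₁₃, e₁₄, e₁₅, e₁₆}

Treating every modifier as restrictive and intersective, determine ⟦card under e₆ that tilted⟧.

⟦under e₆⟧ = {x : ⟨x, e₆⟩ ∈ ⟦under⟧} = {e₁, e₂, e₅, e₇, e₈, e₉, e₁₀, e₁₂, e₁₄, e₁₅, e₁₆}
⟦that tilted⟧ = ⟦tilted⟧ = {e₃, e₄, e₅, e₆, e₁₄, e₁₅}
⟦card⟧ = {e₂, e₃, e₄, e₇, e₈, e₉, e₁₁, e₁₂, e₁₃, e₁₄, e₁₅, e₁₆}
… ∩ ⟦under e₆⟧ = {e₂, e₃, e₄, e₇, e₈, e₉, e₁₁, e₁₂, e₁₃, e₁₄, e₁₅, e₁₆} ∩ {e₁, e₂, e₅, e₇, e₈, e₉, e₁₀, e₁₂, e₁₄, e₁₅, e₁₆} = {e₂, e₇, e₈, e₉, e₁₂, e₁₄, e₁₅, e₁₆}
… ∩ ⟦that tilted⟧ = {e₂, e₇, e₈, e₉, e₁₂, e₁₄, e₁₅, e₁₆} ∩ {e₃, e₄, e₅, e₆, e₁₄, e₁₅} = {e₁₄, e₁₅}
So ⟦card under e₆ that tilted⟧ = {e₁₄, e₁₅}.

{e₁₄, e₁₅}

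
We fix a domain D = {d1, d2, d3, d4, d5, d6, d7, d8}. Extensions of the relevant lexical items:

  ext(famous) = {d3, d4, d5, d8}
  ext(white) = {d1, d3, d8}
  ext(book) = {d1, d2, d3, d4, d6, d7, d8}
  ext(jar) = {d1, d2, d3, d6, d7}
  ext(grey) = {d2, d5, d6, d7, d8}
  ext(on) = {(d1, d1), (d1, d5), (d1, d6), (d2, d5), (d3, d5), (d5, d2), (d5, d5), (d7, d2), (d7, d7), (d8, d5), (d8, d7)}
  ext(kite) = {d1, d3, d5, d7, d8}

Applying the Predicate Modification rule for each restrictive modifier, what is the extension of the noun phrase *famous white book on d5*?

{d3, d8}

⟦on d5⟧ = {x : ⟨x, d5⟩ ∈ ⟦on⟧} = {d1, d2, d3, d5, d8}
⟦book⟧ = {d1, d2, d3, d4, d6, d7, d8}
… ∩ ⟦on d5⟧ = {d1, d2, d3, d4, d6, d7, d8} ∩ {d1, d2, d3, d5, d8} = {d1, d2, d3, d8}
… ∩ ⟦famous⟧ = {d1, d2, d3, d8} ∩ {d3, d4, d5, d8} = {d3, d8}
… ∩ ⟦white⟧ = {d3, d8} ∩ {d1, d3, d8} = {d3, d8}
So ⟦famous white book on d5⟧ = {d3, d8}.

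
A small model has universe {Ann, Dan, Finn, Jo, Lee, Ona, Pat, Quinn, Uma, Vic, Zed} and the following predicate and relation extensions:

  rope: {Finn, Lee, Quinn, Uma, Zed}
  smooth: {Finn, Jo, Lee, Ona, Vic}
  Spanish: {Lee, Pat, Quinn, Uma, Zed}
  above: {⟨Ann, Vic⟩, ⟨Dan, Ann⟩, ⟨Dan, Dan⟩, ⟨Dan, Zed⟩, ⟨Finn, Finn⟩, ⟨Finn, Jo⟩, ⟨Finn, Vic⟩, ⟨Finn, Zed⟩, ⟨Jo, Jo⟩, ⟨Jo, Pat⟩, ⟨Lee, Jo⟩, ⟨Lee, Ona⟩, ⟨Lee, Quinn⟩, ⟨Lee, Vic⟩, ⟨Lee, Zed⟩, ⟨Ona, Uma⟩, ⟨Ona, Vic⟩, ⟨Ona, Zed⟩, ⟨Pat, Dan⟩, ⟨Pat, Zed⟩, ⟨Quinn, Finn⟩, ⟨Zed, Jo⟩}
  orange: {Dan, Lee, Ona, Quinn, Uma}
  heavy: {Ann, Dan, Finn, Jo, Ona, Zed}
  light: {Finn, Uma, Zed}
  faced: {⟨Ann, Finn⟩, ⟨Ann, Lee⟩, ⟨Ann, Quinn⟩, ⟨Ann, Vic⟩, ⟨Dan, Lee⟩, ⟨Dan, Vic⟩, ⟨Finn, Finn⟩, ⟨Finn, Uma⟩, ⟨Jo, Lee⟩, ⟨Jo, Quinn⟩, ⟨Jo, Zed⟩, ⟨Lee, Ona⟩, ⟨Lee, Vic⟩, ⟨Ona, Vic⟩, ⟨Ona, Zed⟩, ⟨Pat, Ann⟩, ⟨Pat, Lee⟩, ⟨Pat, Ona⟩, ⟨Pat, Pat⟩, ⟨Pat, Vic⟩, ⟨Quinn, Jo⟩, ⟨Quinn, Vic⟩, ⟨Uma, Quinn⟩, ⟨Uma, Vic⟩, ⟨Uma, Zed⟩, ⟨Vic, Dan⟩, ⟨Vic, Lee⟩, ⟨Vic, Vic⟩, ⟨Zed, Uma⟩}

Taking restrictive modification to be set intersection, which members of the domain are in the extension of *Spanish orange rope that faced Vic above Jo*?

{Lee}

⟦that faced Vic⟧ = {x : ⟨x, Vic⟩ ∈ ⟦faced⟧} = {Ann, Dan, Lee, Ona, Pat, Quinn, Uma, Vic}
⟦above Jo⟧ = {x : ⟨x, Jo⟩ ∈ ⟦above⟧} = {Finn, Jo, Lee, Zed}
⟦rope⟧ = {Finn, Lee, Quinn, Uma, Zed}
… ∩ ⟦that faced Vic⟧ = {Finn, Lee, Quinn, Uma, Zed} ∩ {Ann, Dan, Lee, Ona, Pat, Quinn, Uma, Vic} = {Lee, Quinn, Uma}
… ∩ ⟦above Jo⟧ = {Lee, Quinn, Uma} ∩ {Finn, Jo, Lee, Zed} = {Lee}
… ∩ ⟦Spanish⟧ = {Lee} ∩ {Lee, Pat, Quinn, Uma, Zed} = {Lee}
… ∩ ⟦orange⟧ = {Lee} ∩ {Dan, Lee, Ona, Quinn, Uma} = {Lee}
So ⟦Spanish orange rope that faced Vic above Jo⟧ = {Lee}.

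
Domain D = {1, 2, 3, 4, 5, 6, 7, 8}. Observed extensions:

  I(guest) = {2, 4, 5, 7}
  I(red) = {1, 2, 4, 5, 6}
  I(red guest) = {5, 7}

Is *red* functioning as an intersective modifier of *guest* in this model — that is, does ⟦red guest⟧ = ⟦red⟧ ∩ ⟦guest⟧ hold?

no

⟦red⟧ ∩ ⟦guest⟧ = {1, 2, 4, 5, 6} ∩ {2, 4, 5, 7} = {2, 4, 5}
Observed ⟦red guest⟧ = {5, 7}.
These differ, so the modifier is not intersective in this model.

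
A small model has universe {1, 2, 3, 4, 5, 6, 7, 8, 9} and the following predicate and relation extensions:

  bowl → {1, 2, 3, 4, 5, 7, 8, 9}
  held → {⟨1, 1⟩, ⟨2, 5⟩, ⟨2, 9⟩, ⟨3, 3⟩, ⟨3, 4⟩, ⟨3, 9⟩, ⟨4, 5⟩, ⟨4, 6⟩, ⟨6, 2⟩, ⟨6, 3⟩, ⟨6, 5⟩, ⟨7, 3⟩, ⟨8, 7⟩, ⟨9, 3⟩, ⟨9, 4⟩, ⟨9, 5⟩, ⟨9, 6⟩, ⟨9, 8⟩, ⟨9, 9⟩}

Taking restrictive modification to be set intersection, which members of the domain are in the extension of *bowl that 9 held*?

{3, 4, 5, 8, 9}

⟦that 9 held⟧ = {x : ⟨9, x⟩ ∈ ⟦held⟧} = {3, 4, 5, 6, 8, 9}
⟦bowl⟧ = {1, 2, 3, 4, 5, 7, 8, 9}
… ∩ ⟦that 9 held⟧ = {1, 2, 3, 4, 5, 7, 8, 9} ∩ {3, 4, 5, 6, 8, 9} = {3, 4, 5, 8, 9}
So ⟦bowl that 9 held⟧ = {3, 4, 5, 8, 9}.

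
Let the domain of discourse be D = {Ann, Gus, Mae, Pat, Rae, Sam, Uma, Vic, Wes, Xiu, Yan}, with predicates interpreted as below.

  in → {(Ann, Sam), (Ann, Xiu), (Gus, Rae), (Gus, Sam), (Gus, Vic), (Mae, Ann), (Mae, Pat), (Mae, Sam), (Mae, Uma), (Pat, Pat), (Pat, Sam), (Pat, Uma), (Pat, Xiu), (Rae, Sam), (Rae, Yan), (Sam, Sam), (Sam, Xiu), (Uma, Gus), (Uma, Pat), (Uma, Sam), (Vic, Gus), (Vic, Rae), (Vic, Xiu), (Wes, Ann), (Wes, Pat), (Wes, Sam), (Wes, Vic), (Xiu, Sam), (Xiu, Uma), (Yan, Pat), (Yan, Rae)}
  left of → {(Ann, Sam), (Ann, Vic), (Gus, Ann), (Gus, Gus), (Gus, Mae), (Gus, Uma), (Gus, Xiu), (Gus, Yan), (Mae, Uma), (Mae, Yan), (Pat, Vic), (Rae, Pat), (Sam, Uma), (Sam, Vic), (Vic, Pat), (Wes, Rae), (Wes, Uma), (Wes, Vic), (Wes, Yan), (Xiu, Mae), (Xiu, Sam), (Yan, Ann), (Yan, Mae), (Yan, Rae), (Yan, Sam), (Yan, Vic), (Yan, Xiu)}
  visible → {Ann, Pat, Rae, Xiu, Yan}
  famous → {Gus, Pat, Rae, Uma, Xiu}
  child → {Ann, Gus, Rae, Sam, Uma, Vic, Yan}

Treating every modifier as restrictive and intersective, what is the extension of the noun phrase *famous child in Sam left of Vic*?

{ }

⟦in Sam⟧ = {x : ⟨x, Sam⟩ ∈ ⟦in⟧} = {Ann, Gus, Mae, Pat, Rae, Sam, Uma, Wes, Xiu}
⟦left of Vic⟧ = {x : ⟨x, Vic⟩ ∈ ⟦left of⟧} = {Ann, Pat, Sam, Wes, Yan}
⟦child⟧ = {Ann, Gus, Rae, Sam, Uma, Vic, Yan}
… ∩ ⟦in Sam⟧ = {Ann, Gus, Rae, Sam, Uma, Vic, Yan} ∩ {Ann, Gus, Mae, Pat, Rae, Sam, Uma, Wes, Xiu} = {Ann, Gus, Rae, Sam, Uma}
… ∩ ⟦left of Vic⟧ = {Ann, Gus, Rae, Sam, Uma} ∩ {Ann, Pat, Sam, Wes, Yan} = {Ann, Sam}
… ∩ ⟦famous⟧ = {Ann, Sam} ∩ {Gus, Pat, Rae, Uma, Xiu} = ∅
So ⟦famous child in Sam left of Vic⟧ = { }.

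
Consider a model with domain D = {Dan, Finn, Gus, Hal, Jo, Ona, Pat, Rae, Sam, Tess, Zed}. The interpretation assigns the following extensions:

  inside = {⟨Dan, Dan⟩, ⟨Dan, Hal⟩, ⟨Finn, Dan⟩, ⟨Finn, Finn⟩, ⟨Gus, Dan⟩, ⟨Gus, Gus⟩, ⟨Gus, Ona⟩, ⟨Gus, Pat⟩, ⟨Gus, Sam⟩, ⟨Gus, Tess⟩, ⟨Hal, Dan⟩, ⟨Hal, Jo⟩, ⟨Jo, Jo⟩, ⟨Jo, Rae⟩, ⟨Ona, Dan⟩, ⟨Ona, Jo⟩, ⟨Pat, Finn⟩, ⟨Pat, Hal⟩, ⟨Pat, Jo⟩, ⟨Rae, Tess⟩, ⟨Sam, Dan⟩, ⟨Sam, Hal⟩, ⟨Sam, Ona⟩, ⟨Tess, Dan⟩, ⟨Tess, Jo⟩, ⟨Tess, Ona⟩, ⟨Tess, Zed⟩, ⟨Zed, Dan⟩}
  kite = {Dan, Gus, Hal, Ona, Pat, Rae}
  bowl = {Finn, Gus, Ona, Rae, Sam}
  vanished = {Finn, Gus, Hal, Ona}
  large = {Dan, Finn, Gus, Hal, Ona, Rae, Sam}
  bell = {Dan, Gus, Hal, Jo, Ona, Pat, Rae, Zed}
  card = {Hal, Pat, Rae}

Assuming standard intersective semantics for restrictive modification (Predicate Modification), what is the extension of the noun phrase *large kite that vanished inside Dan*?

{Gus, Hal, Ona}

⟦that vanished⟧ = ⟦vanished⟧ = {Finn, Gus, Hal, Ona}
⟦inside Dan⟧ = {x : ⟨x, Dan⟩ ∈ ⟦inside⟧} = {Dan, Finn, Gus, Hal, Ona, Sam, Tess, Zed}
⟦kite⟧ = {Dan, Gus, Hal, Ona, Pat, Rae}
… ∩ ⟦that vanished⟧ = {Dan, Gus, Hal, Ona, Pat, Rae} ∩ {Finn, Gus, Hal, Ona} = {Gus, Hal, Ona}
… ∩ ⟦inside Dan⟧ = {Gus, Hal, Ona} ∩ {Dan, Finn, Gus, Hal, Ona, Sam, Tess, Zed} = {Gus, Hal, Ona}
… ∩ ⟦large⟧ = {Gus, Hal, Ona} ∩ {Dan, Finn, Gus, Hal, Ona, Rae, Sam} = {Gus, Hal, Ona}
So ⟦large kite that vanished inside Dan⟧ = {Gus, Hal, Ona}.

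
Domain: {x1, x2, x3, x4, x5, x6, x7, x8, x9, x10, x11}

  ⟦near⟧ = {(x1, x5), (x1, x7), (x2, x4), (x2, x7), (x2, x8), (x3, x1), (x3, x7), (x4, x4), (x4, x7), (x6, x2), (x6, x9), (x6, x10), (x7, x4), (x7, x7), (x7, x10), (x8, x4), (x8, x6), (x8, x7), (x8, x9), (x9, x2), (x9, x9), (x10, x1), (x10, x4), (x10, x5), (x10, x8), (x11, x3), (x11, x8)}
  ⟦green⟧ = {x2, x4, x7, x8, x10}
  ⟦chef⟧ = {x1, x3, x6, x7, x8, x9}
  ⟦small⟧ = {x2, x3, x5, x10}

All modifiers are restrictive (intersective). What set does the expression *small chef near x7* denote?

⟦near x7⟧ = {x : ⟨x, x7⟩ ∈ ⟦near⟧} = {x1, x2, x3, x4, x7, x8}
⟦chef⟧ = {x1, x3, x6, x7, x8, x9}
… ∩ ⟦near x7⟧ = {x1, x3, x6, x7, x8, x9} ∩ {x1, x2, x3, x4, x7, x8} = {x1, x3, x7, x8}
… ∩ ⟦small⟧ = {x1, x3, x7, x8} ∩ {x2, x3, x5, x10} = {x3}
So ⟦small chef near x7⟧ = {x3}.

{x3}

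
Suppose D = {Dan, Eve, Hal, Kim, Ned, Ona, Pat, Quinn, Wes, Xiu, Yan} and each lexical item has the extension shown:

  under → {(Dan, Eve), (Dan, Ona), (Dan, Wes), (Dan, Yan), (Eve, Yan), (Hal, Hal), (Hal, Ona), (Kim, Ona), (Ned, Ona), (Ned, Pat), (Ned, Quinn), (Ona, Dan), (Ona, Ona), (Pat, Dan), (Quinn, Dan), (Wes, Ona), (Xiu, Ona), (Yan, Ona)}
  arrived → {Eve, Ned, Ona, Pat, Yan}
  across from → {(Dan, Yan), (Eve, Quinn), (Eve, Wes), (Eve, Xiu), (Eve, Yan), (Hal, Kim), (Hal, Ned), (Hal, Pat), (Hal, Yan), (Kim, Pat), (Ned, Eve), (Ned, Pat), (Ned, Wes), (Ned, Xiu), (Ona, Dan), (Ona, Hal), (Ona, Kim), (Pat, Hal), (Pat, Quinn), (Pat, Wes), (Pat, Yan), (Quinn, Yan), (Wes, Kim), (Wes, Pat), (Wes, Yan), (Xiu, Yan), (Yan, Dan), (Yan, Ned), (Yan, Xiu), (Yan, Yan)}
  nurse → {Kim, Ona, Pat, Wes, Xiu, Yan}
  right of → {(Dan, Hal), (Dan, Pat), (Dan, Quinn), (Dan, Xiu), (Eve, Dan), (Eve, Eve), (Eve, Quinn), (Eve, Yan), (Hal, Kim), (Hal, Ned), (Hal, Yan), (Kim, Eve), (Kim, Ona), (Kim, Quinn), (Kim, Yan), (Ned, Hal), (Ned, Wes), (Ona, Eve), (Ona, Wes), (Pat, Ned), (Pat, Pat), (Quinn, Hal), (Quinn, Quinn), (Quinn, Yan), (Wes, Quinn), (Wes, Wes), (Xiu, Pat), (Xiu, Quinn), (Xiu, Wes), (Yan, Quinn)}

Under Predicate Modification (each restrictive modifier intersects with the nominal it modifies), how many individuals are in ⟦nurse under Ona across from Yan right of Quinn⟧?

3

⟦under Ona⟧ = {x : ⟨x, Ona⟩ ∈ ⟦under⟧} = {Dan, Hal, Kim, Ned, Ona, Wes, Xiu, Yan}
⟦across from Yan⟧ = {x : ⟨x, Yan⟩ ∈ ⟦across from⟧} = {Dan, Eve, Hal, Pat, Quinn, Wes, Xiu, Yan}
⟦right of Quinn⟧ = {x : ⟨x, Quinn⟩ ∈ ⟦right of⟧} = {Dan, Eve, Kim, Quinn, Wes, Xiu, Yan}
⟦nurse⟧ = {Kim, Ona, Pat, Wes, Xiu, Yan}
… ∩ ⟦under Ona⟧ = {Kim, Ona, Pat, Wes, Xiu, Yan} ∩ {Dan, Hal, Kim, Ned, Ona, Wes, Xiu, Yan} = {Kim, Ona, Wes, Xiu, Yan}
… ∩ ⟦across from Yan⟧ = {Kim, Ona, Wes, Xiu, Yan} ∩ {Dan, Eve, Hal, Pat, Quinn, Wes, Xiu, Yan} = {Wes, Xiu, Yan}
… ∩ ⟦right of Quinn⟧ = {Wes, Xiu, Yan} ∩ {Dan, Eve, Kim, Quinn, Wes, Xiu, Yan} = {Wes, Xiu, Yan}
⟦nurse under Ona across from Yan right of Quinn⟧ = {Wes, Xiu, Yan}, so the cardinality is 3.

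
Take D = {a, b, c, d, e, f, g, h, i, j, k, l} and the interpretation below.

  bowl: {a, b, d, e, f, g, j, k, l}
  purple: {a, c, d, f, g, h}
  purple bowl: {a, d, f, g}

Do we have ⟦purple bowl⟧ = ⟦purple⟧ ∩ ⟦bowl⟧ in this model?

yes

⟦purple⟧ ∩ ⟦bowl⟧ = {a, c, d, f, g, h} ∩ {a, b, d, e, f, g, j, k, l} = {a, d, f, g}
Observed ⟦purple bowl⟧ = {a, d, f, g}.
These coincide, so the modifier is intersective here.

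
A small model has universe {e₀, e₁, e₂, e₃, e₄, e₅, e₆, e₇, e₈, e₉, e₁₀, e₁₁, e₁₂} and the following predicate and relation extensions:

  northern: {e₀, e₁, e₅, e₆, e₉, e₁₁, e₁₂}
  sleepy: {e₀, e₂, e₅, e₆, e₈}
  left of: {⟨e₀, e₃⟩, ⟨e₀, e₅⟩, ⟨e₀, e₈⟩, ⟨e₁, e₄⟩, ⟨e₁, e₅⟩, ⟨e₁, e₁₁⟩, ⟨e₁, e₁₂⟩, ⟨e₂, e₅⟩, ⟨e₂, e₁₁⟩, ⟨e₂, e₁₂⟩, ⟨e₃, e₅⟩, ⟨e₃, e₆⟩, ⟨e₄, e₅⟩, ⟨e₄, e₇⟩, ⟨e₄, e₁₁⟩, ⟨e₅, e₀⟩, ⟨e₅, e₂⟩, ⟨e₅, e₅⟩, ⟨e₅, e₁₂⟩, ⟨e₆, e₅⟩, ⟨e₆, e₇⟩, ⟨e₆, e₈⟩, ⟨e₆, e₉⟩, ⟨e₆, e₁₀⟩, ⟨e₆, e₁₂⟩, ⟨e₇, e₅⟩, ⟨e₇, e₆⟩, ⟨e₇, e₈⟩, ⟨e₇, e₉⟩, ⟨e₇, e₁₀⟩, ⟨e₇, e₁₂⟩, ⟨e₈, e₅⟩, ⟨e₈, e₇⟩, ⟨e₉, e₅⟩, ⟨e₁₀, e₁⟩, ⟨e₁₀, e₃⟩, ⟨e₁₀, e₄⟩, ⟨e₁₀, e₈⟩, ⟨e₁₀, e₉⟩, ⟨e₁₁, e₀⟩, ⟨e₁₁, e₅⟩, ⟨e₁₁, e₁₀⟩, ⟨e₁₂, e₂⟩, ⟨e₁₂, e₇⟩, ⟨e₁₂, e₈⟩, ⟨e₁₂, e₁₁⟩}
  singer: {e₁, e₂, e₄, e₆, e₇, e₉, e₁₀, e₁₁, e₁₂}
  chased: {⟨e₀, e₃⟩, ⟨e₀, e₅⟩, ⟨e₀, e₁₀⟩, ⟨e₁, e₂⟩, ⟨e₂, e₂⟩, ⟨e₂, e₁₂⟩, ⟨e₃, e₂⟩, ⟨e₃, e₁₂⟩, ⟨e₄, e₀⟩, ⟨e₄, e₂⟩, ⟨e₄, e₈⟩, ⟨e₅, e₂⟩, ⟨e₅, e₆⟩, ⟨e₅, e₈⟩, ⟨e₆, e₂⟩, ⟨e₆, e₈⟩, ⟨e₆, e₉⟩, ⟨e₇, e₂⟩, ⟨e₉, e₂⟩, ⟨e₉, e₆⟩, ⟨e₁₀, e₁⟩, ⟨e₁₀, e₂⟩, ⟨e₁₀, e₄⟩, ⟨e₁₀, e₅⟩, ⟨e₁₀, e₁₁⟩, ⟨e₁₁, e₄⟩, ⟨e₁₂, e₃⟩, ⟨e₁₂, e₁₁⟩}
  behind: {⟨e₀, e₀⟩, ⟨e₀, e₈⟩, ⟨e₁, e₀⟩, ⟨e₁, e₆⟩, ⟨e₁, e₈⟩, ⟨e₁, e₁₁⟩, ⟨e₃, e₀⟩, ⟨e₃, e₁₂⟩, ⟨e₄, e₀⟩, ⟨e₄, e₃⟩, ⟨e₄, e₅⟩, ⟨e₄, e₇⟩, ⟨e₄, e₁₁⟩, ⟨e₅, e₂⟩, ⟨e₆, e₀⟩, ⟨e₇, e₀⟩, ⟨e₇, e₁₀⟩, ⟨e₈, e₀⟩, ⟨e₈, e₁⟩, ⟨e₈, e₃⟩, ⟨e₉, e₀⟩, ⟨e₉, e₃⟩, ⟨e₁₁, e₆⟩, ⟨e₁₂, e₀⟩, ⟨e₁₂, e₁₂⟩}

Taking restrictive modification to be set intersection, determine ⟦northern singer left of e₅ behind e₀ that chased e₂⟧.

{e₁, e₆, e₉}

⟦left of e₅⟧ = {x : ⟨x, e₅⟩ ∈ ⟦left of⟧} = {e₀, e₁, e₂, e₃, e₄, e₅, e₆, e₇, e₈, e₉, e₁₁}
⟦behind e₀⟧ = {x : ⟨x, e₀⟩ ∈ ⟦behind⟧} = {e₀, e₁, e₃, e₄, e₆, e₇, e₈, e₉, e₁₂}
⟦that chased e₂⟧ = {x : ⟨x, e₂⟩ ∈ ⟦chased⟧} = {e₁, e₂, e₃, e₄, e₅, e₆, e₇, e₉, e₁₀}
⟦singer⟧ = {e₁, e₂, e₄, e₆, e₇, e₉, e₁₀, e₁₁, e₁₂}
… ∩ ⟦left of e₅⟧ = {e₁, e₂, e₄, e₆, e₇, e₉, e₁₀, e₁₁, e₁₂} ∩ {e₀, e₁, e₂, e₃, e₄, e₅, e₆, e₇, e₈, e₉, e₁₁} = {e₁, e₂, e₄, e₆, e₇, e₉, e₁₁}
… ∩ ⟦behind e₀⟧ = {e₁, e₂, e₄, e₆, e₇, e₉, e₁₁} ∩ {e₀, e₁, e₃, e₄, e₆, e₇, e₈, e₉, e₁₂} = {e₁, e₄, e₆, e₇, e₉}
… ∩ ⟦that chased e₂⟧ = {e₁, e₄, e₆, e₇, e₉} ∩ {e₁, e₂, e₃, e₄, e₅, e₆, e₇, e₉, e₁₀} = {e₁, e₄, e₆, e₇, e₉}
… ∩ ⟦northern⟧ = {e₁, e₄, e₆, e₇, e₉} ∩ {e₀, e₁, e₅, e₆, e₉, e₁₁, e₁₂} = {e₁, e₆, e₉}
So ⟦northern singer left of e₅ behind e₀ that chased e₂⟧ = {e₁, e₆, e₉}.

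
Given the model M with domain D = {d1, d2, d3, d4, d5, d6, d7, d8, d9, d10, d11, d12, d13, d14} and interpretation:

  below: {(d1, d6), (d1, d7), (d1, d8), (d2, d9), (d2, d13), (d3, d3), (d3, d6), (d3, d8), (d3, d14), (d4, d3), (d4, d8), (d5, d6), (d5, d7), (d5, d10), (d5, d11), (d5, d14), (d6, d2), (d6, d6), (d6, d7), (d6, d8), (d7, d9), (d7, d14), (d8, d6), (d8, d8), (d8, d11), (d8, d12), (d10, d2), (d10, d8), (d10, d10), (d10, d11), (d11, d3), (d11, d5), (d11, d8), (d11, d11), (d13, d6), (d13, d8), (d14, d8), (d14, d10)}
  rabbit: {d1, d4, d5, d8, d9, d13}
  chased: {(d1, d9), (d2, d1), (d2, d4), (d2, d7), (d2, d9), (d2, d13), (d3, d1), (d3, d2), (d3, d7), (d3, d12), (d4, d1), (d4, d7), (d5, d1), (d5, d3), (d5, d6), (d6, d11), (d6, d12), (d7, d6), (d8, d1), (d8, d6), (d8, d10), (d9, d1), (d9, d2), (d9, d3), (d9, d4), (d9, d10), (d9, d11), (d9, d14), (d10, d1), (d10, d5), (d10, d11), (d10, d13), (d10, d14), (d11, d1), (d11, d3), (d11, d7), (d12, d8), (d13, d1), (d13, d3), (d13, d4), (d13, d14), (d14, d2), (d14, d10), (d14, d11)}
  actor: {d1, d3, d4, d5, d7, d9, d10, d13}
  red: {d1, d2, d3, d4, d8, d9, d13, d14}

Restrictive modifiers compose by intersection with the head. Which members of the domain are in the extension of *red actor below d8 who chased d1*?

⟦below d8⟧ = {x : ⟨x, d8⟩ ∈ ⟦below⟧} = {d1, d3, d4, d6, d8, d10, d11, d13, d14}
⟦who chased d1⟧ = {x : ⟨x, d1⟩ ∈ ⟦chased⟧} = {d2, d3, d4, d5, d8, d9, d10, d11, d13}
⟦actor⟧ = {d1, d3, d4, d5, d7, d9, d10, d13}
… ∩ ⟦below d8⟧ = {d1, d3, d4, d5, d7, d9, d10, d13} ∩ {d1, d3, d4, d6, d8, d10, d11, d13, d14} = {d1, d3, d4, d10, d13}
… ∩ ⟦who chased d1⟧ = {d1, d3, d4, d10, d13} ∩ {d2, d3, d4, d5, d8, d9, d10, d11, d13} = {d3, d4, d10, d13}
… ∩ ⟦red⟧ = {d3, d4, d10, d13} ∩ {d1, d2, d3, d4, d8, d9, d13, d14} = {d3, d4, d13}
So ⟦red actor below d8 who chased d1⟧ = {d3, d4, d13}.

{d3, d4, d13}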